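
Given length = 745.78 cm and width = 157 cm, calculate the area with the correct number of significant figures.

1.17 × 10^5 cm²

area = 745.78 cm × 157 cm = 117087.46 cm².
745.78 has 5 significant figures; 157 has 3.
Division/multiplication keeps the fewest: 3 significant figures.
Rounded: 1.17 × 10^5 cm².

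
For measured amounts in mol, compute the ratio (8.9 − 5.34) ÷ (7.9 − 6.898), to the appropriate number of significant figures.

3.6

8.9 − 5.34 = 3.56, limited to 1 d.p. → 2 s.f.; 7.9 − 6.898 = 1.002, limited to 1 d.p. → 2 s.f.
Carrying full precision, 3.56 ÷ 1.002 = 3.55289421158…; keep min(2, 2) = 2 s.f.
Rounded to 2 significant figures: 3.6.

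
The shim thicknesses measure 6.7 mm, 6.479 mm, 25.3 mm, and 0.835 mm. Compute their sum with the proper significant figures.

39.3 mm

6.7 mm + 6.479 mm + 25.3 mm + 0.835 mm = 39.314 mm.
Addition/subtraction keeps the fewest decimal places: 6.7 → 1 decimal place, 6.479 → 3 decimal places, 25.3 → 1 decimal place, 0.835 → 3 decimal places; limit is 1.
Rounded to 1 decimal place: 39.3 mm.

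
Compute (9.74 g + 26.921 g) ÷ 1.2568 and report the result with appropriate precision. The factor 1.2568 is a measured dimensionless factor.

9.74 g + 26.921 g = 36.661 g; the sum is limited to 2 decimal places (4 s.f.).
Carrying full precision, 36.661 ÷ 1.2568 = 29.1701145767… g; 1.2568 has 5 s.f., so the result keeps min(4, 5) = 4 s.f.
Rounded to 4 significant figures: 29.17 g.

29.17 g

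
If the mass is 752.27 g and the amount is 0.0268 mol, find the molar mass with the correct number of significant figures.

2.81 × 10^4 g/mol

molar mass = 752.27 g ÷ 0.0268 mol = 28069.7761194… g/mol.
752.27 has 5 significant figures; 0.0268 has 3.
Division/multiplication keeps the fewest: 3 significant figures.
Rounded: 2.81 × 10^4 g/mol.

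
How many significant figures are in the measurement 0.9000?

4

0.9000: leading zeros are not significant; trailing zeros after a decimal point are significant.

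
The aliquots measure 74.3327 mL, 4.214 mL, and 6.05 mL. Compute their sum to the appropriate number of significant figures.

84.60 mL

74.3327 mL + 4.214 mL + 6.05 mL = 84.5967 mL.
Addition/subtraction keeps the fewest decimal places: 74.3327 → 4 decimal places, 4.214 → 3 decimal places, 6.05 → 2 decimal places; limit is 2.
Rounded to 2 decimal places: 84.60 mL.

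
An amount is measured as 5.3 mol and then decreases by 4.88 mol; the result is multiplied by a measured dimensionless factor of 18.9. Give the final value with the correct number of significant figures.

5.3 mol − 4.88 mol = 0.42 mol; the difference is limited to 1 decimal place (1 s.f.).
Carrying full precision, 0.42 × 18.9 = 7.938 mol; 18.9 has 3 s.f., so the result keeps min(1, 3) = 1 s.f.
Rounded to 1 significant figure: 8 mol.

8 mol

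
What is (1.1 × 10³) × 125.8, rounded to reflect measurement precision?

1.4 × 10⁵

(1.1 × 10³) × 125.8 = 138380
Multiplication/division keeps the fewest significant figures: 1.1 × 10³ → 2 s.f., 125.8 → 4 s.f.; limit is 2.
Rounded to 2 significant figures: 1.4 × 10⁵.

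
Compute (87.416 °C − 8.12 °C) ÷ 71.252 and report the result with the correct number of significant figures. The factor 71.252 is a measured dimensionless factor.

1.113 °C

87.416 °C − 8.12 °C = 79.296 °C; the difference is limited to 2 decimal places (4 s.f.).
Carrying full precision, 79.296 ÷ 71.252 = 1.11289507663… °C; 71.252 has 5 s.f., so the result keeps min(4, 5) = 4 s.f.
Rounded to 4 significant figures: 1.113 °C.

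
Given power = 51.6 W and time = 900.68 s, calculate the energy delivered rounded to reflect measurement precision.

4.65 × 10^4 J

energy delivered = 51.6 W × 900.68 s = 46475.088 J.
51.6 has 3 significant figures; 900.68 has 5.
Division/multiplication keeps the fewest: 3 significant figures.
Rounded: 4.65 × 10^4 J.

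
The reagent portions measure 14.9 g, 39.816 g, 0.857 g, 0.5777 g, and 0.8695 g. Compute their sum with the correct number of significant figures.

57.0 g

14.9 g + 39.816 g + 0.857 g + 0.5777 g + 0.8695 g = 57.0202 g.
Addition/subtraction keeps the fewest decimal places: 14.9 → 1 decimal place, 39.816 → 3 decimal places, 0.857 → 3 decimal places, 0.5777 → 4 decimal places, 0.8695 → 4 decimal places; limit is 1.
Rounded to 1 decimal place: 57.0 g.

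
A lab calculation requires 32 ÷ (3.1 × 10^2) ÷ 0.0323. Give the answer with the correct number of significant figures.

3.2

32 ÷ (3.1 × 10^2) ÷ 0.0323 = 3.19584540098…
Multiplication/division keeps the fewest significant figures: 32 → 2 s.f., 3.1 × 10^2 → 2 s.f., 0.0323 → 3 s.f.; limit is 2.
Rounded to 2 significant figures: 3.2.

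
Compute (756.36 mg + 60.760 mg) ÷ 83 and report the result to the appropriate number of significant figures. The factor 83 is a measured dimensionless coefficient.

756.36 mg + 60.760 mg = 817.120 mg; the sum is limited to 2 decimal places (5 s.f.).
Carrying full precision, 817.120 ÷ 83 = 9.84481927711… mg; 83 has 2 s.f., so the result keeps min(5, 2) = 2 s.f.
Rounded to 2 significant figures: 9.8 mg.

9.8 mg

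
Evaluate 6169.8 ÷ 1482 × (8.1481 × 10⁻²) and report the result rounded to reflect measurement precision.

6169.8 ÷ 1482 × (8.1481 × 10⁻²) = 0.339218268421…
Multiplication/division keeps the fewest significant figures: 6169.8 → 5 s.f., 1482 → 4 s.f., 8.1481 × 10⁻² → 5 s.f.; limit is 4.
Rounded to 4 significant figures: 0.3392.

0.3392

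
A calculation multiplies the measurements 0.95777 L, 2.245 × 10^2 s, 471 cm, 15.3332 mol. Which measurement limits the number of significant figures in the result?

0.95777 L → 5 s.f.; 2.245 × 10^2 s → 4 s.f.; 471 cm → 3 s.f.; 15.3332 mol → 6 s.f.
The fewest is 3 significant figures, from 471 cm.

471 cm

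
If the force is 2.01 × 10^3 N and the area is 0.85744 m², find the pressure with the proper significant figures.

2.34 × 10^3 Pa

pressure = 2.01 × 10^3 N ÷ 0.85744 m² = 2344.18734839… Pa.
2.01 × 10^3 has 3 significant figures; 0.85744 has 5.
Division/multiplication keeps the fewest: 3 significant figures.
Rounded: 2.34 × 10^3 Pa.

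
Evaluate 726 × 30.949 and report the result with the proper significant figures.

2.25 × 10⁴

726 × 30.949 = 22468.974
Multiplication/division keeps the fewest significant figures: 726 → 3 s.f., 30.949 → 5 s.f.; limit is 3.
Rounded to 3 significant figures: 2.25 × 10⁴.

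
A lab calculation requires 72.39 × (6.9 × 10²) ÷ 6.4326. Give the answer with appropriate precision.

72.39 × (6.9 × 10²) ÷ 6.4326 = 7764.99393713…
Multiplication/division keeps the fewest significant figures: 72.39 → 4 s.f., 6.9 × 10² → 2 s.f., 6.4326 → 5 s.f.; limit is 2.
Rounded to 2 significant figures: 7.8 × 10³.

7.8 × 10³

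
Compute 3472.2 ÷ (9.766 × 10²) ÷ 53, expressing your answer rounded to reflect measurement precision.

3472.2 ÷ (9.766 × 10²) ÷ 53 = 0.0670829485431…
Multiplication/division keeps the fewest significant figures: 3472.2 → 5 s.f., 9.766 × 10² → 4 s.f., 53 → 2 s.f.; limit is 2.
Rounded to 2 significant figures: 0.067.

0.067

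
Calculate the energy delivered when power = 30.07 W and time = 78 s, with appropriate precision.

energy delivered = 30.07 W × 78 s = 2345.46 J.
30.07 has 4 significant figures; 78 has 2.
Division/multiplication keeps the fewest: 2 significant figures.
Rounded: 2.3 × 10³ J.

2.3 × 10³ J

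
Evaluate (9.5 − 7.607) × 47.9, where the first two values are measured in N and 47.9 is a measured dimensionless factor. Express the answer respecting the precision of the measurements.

9.5 N − 7.607 N = 1.893 N; the difference is limited to 1 decimal place (2 s.f.).
Carrying full precision, 1.893 × 47.9 = 90.6747 N; 47.9 has 3 s.f., so the result keeps min(2, 3) = 2 s.f.
Rounded to 2 significant figures: 91 N.

91 N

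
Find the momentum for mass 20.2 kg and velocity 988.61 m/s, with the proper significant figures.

momentum = 20.2 kg × 988.61 m/s = 19969.922 kg·m/s.
20.2 has 3 significant figures; 988.61 has 5.
Division/multiplication keeps the fewest: 3 significant figures.
Rounded: 2.00 × 10⁴ kg·m/s.

2.00 × 10⁴ kg·m/s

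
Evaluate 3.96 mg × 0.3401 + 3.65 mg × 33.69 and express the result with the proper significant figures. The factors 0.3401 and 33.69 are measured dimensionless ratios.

124 mg

3.96 × 0.3401 = 1.346796 → 1.35 mg (3 s.f., last digit at the 10^-2 place).
3.65 × 33.69 = 122.9685 → 123 mg (3 s.f., last digit at the 10^0 place).
Sum: 124.315296 mg; keep the coarser place, 10^0.
Result: 124 mg.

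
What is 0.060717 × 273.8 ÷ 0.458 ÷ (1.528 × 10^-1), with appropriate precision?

238

0.060717 × 273.8 ÷ 0.458 ÷ (1.528 × 10^-1) = 237.549935412…
Multiplication/division keeps the fewest significant figures: 0.060717 → 5 s.f., 273.8 → 4 s.f., 0.458 → 3 s.f., 1.528 × 10^-1 → 4 s.f.; limit is 3.
Rounded to 3 significant figures: 238.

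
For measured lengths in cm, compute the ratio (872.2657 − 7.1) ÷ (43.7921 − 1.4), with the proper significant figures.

872.2657 − 7.1 = 865.1657, limited to 1 d.p. → 4 s.f.; 43.7921 − 1.4 = 42.3921, limited to 1 d.p. → 3 s.f.
Carrying full precision, 865.1657 ÷ 42.3921 = 20.4086539709…; keep min(4, 3) = 3 s.f.
Rounded to 3 significant figures: 20.4.

20.4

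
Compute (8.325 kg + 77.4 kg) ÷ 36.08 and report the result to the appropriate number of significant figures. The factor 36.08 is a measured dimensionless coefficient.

2.38 kg

8.325 kg + 77.4 kg = 85.725 kg; the sum is limited to 1 decimal place (3 s.f.).
Carrying full precision, 85.725 ÷ 36.08 = 2.37597006652… kg; 36.08 has 4 s.f., so the result keeps min(3, 4) = 3 s.f.
Rounded to 3 significant figures: 2.38 kg.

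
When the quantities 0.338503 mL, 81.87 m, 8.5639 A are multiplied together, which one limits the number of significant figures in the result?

0.338503 mL → 6 s.f.; 81.87 m → 4 s.f.; 8.5639 A → 5 s.f.
The fewest is 4 significant figures, from 81.87 m.

81.87 m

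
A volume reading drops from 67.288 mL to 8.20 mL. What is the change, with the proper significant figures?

67.288 mL − 8.20 mL = 59.088 mL.
Addition/subtraction keeps the fewest decimal places: 67.288 → 3 decimal places, 8.20 → 2 decimal places; limit is 2.
Rounded to 2 decimal places: 59.09 mL.

59.09 mL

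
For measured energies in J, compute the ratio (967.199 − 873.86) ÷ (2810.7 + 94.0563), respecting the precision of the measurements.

0.03213

967.199 − 873.86 = 93.339, limited to 2 d.p. → 4 s.f.; 2810.7 + 94.0563 = 2904.7563, limited to 1 d.p. → 5 s.f.
Carrying full precision, 93.339 ÷ 2904.7563 = 0.0321331603619…; keep min(4, 5) = 4 s.f.
Rounded to 4 significant figures: 0.03213.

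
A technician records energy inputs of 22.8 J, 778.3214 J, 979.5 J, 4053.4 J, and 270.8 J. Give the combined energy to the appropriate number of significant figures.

22.8 J + 778.3214 J + 979.5 J + 4053.4 J + 270.8 J = 6104.8214 J.
Addition/subtraction keeps the fewest decimal places: 22.8 → 1 decimal place, 778.3214 → 4 decimal places, 979.5 → 1 decimal place, 4053.4 → 1 decimal place, 270.8 → 1 decimal place; limit is 1.
Rounded to 1 decimal place: 6104.8 J.

6104.8 J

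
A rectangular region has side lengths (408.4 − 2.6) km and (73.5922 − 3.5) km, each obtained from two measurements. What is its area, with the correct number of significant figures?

408.4 − 2.6 = 405.8, limited to 1 d.p. → 4 s.f.; 73.5922 − 3.5 = 70.0922, limited to 1 d.p. → 3 s.f.
Carrying full precision, 405.8 × 70.0922 = 28443.41476; keep min(4, 3) = 3 s.f.
Rounded to 3 significant figures: 2.84 × 10⁴ km².

2.84 × 10⁴ km²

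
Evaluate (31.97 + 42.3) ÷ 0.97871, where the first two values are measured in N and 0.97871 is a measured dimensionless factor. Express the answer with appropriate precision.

75.9 N

31.97 N + 42.3 N = 74.27 N; the sum is limited to 1 decimal place (3 s.f.).
Carrying full precision, 74.27 ÷ 0.97871 = 75.8856045202… N; 0.97871 has 5 s.f., so the result keeps min(3, 5) = 3 s.f.
Rounded to 3 significant figures: 75.9 N.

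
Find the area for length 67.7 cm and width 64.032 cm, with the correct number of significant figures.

area = 67.7 cm × 64.032 cm = 4334.9664 cm².
67.7 has 3 significant figures; 64.032 has 5.
Division/multiplication keeps the fewest: 3 significant figures.
Rounded: 4.33 × 10^3 cm².

4.33 × 10^3 cm²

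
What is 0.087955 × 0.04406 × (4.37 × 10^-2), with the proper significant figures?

1.69 × 10^-4

0.087955 × 0.04406 × (4.37 × 10^-2) = 0.00016935049201
Multiplication/division keeps the fewest significant figures: 0.087955 → 5 s.f., 0.04406 → 4 s.f., 4.37 × 10^-2 → 3 s.f.; limit is 3.
Rounded to 3 significant figures: 1.69 × 10^-4.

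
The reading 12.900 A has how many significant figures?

5

12.900: trailing zeros after a decimal point are significant.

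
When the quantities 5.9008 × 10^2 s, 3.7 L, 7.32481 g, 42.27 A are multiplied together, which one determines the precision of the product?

5.9008 × 10^2 s → 5 s.f.; 3.7 L → 2 s.f.; 7.32481 g → 6 s.f.; 42.27 A → 4 s.f.
The fewest is 2 significant figures, from 3.7 L.

3.7 L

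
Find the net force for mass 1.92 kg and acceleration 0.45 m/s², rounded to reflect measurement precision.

0.86 N

net force = 1.92 kg × 0.45 m/s² = 0.864 N.
1.92 has 3 significant figures; 0.45 has 2.
Division/multiplication keeps the fewest: 2 significant figures.
Rounded: 0.86 N.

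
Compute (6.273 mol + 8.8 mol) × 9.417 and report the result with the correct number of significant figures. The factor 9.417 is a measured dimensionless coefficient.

6.273 mol + 8.8 mol = 15.073 mol; the sum is limited to 1 decimal place (3 s.f.).
Carrying full precision, 15.073 × 9.417 = 141.942441 mol; 9.417 has 4 s.f., so the result keeps min(3, 4) = 3 s.f.
Rounded to 3 significant figures: 142 mol.

142 mol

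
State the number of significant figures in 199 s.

199: every digit is nonzero and significant.

3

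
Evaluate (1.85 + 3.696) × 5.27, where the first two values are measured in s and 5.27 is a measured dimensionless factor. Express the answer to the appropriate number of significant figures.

1.85 s + 3.696 s = 5.546 s; the sum is limited to 2 decimal places (3 s.f.).
Carrying full precision, 5.546 × 5.27 = 29.22742 s; 5.27 has 3 s.f., so the result keeps min(3, 3) = 3 s.f.
Rounded to 3 significant figures: 29.2 s.

29.2 s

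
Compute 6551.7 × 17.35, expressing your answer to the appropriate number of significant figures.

1.137 × 10⁵

6551.7 × 17.35 = 113671.995
Multiplication/division keeps the fewest significant figures: 6551.7 → 5 s.f., 17.35 → 4 s.f.; limit is 4.
Rounded to 4 significant figures: 1.137 × 10⁵.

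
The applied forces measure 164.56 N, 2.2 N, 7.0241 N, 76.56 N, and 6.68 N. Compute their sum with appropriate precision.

164.56 N + 2.2 N + 7.0241 N + 76.56 N + 6.68 N = 257.0241 N.
Addition/subtraction keeps the fewest decimal places: 164.56 → 2 decimal places, 2.2 → 1 decimal place, 7.0241 → 4 decimal places, 76.56 → 2 decimal places, 6.68 → 2 decimal places; limit is 1.
Rounded to 1 decimal place: 257.0 N.

257.0 N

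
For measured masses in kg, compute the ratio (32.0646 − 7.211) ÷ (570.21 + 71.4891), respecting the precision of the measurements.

32.0646 − 7.211 = 24.8536, limited to 3 d.p. → 5 s.f.; 570.21 + 71.4891 = 641.6991, limited to 2 d.p. → 5 s.f.
Carrying full precision, 24.8536 ÷ 641.6991 = 0.0387309254447…; keep min(5, 5) = 5 s.f.
Rounded to 5 significant figures: 0.038731.

0.038731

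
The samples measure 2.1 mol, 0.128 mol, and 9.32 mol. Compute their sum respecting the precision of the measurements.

11.5 mol

2.1 mol + 0.128 mol + 9.32 mol = 11.548 mol.
Addition/subtraction keeps the fewest decimal places: 2.1 → 1 decimal place, 0.128 → 3 decimal places, 9.32 → 2 decimal places; limit is 1.
Rounded to 1 decimal place: 11.5 mol.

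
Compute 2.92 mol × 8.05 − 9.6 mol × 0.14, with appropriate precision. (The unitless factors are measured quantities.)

2.92 × 8.05 = 23.506 → 23.5 mol (3 s.f., last digit at the 10^-1 place).
9.6 × 0.14 = 1.344 → 1.3 mol (2 s.f., last digit at the 10^-1 place).
Difference: 22.162 mol; keep the coarser place, 10^-1.
Result: 22.2 mol.

22.2 mol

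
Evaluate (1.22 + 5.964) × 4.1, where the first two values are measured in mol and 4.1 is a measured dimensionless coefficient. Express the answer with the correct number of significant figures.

1.22 mol + 5.964 mol = 7.184 mol; the sum is limited to 2 decimal places (3 s.f.).
Carrying full precision, 7.184 × 4.1 = 29.4544 mol; 4.1 has 2 s.f., so the result keeps min(3, 2) = 2 s.f.
Rounded to 2 significant figures: 29 mol.

29 mol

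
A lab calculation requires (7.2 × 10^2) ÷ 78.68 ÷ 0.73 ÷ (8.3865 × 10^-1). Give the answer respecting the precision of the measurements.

(7.2 × 10^2) ÷ 78.68 ÷ 0.73 ÷ (8.3865 × 10^-1) = 14.9473613536…
Multiplication/division keeps the fewest significant figures: 7.2 × 10^2 → 2 s.f., 78.68 → 4 s.f., 0.73 → 2 s.f., 8.3865 × 10^-1 → 5 s.f.; limit is 2.
Rounded to 2 significant figures: 15.

15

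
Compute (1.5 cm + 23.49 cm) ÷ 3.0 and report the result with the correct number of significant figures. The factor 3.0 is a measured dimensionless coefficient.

1.5 cm + 23.49 cm = 24.99 cm; the sum is limited to 1 decimal place (3 s.f.).
Carrying full precision, 24.99 ÷ 3.0 = 8.33 cm; 3.0 has 2 s.f., so the result keeps min(3, 2) = 2 s.f.
Rounded to 2 significant figures: 8.3 cm.

8.3 cm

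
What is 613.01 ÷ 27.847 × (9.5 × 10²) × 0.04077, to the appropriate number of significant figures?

613.01 ÷ 27.847 × (9.5 × 10²) × 0.04077 = 852.615966352…
Multiplication/division keeps the fewest significant figures: 613.01 → 5 s.f., 27.847 → 5 s.f., 9.5 × 10² → 2 s.f., 0.04077 → 4 s.f.; limit is 2.
Rounded to 2 significant figures: 8.5 × 10².

8.5 × 10²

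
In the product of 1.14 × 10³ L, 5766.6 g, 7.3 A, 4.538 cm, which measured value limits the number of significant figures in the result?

7.3 A

1.14 × 10³ L → 3 s.f.; 5766.6 g → 5 s.f.; 7.3 A → 2 s.f.; 4.538 cm → 4 s.f.
The fewest is 2 significant figures, from 7.3 A.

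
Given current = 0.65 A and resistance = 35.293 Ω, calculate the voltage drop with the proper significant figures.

23 V

voltage drop = 0.65 A × 35.293 Ω = 22.94045 V.
0.65 has 2 significant figures; 35.293 has 5.
Division/multiplication keeps the fewest: 2 significant figures.
Rounded: 23 V.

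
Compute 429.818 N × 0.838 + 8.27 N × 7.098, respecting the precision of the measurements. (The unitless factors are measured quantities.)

419 N

429.818 × 0.838 = 360.187484 → 360. N (3 s.f., last digit at the 10^0 place).
8.27 × 7.098 = 58.70046 → 58.7 N (3 s.f., last digit at the 10^-1 place).
Sum: 418.887944 N; keep the coarser place, 10^0.
Result: 419 N.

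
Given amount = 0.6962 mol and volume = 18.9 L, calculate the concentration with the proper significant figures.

concentration = 0.6962 mol ÷ 18.9 L = 0.036835978836… mol/L.
0.6962 has 4 significant figures; 18.9 has 3.
Division/multiplication keeps the fewest: 3 significant figures.
Rounded: 0.0368 mol/L.

0.0368 mol/L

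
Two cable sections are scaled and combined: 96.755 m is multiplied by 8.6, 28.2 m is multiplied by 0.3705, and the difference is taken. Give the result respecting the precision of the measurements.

8.2 × 10² m

96.755 × 8.6 = 832.093 → 8.3 × 10² m (2 s.f., last digit at the 10^1 place).
28.2 × 0.3705 = 10.4481 → 10.4 m (3 s.f., last digit at the 10^-1 place).
Difference: 821.6449 m; keep the coarser place, 10^1.
Result: 8.2 × 10² m.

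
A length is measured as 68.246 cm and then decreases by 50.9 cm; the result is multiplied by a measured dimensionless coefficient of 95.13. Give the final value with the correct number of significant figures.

68.246 cm − 50.9 cm = 17.346 cm; the difference is limited to 1 decimal place (3 s.f.).
Carrying full precision, 17.346 × 95.13 = 1650.12498 cm; 95.13 has 4 s.f., so the result keeps min(3, 4) = 3 s.f.
Rounded to 3 significant figures: 1.65 × 10^3 cm.

1.65 × 10^3 cm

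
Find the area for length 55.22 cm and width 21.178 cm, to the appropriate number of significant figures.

1169 cm²

area = 55.22 cm × 21.178 cm = 1169.44916 cm².
55.22 has 4 significant figures; 21.178 has 5.
Division/multiplication keeps the fewest: 4 significant figures.
Rounded: 1169 cm².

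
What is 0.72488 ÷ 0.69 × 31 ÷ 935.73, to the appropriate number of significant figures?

0.035

0.72488 ÷ 0.69 × 31 ÷ 935.73 = 0.0348039204298…
Multiplication/division keeps the fewest significant figures: 0.72488 → 5 s.f., 0.69 → 2 s.f., 31 → 2 s.f., 935.73 → 5 s.f.; limit is 2.
Rounded to 2 significant figures: 0.035.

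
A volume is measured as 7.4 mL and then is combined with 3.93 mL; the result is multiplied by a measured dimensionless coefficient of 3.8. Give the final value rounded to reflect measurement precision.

43 mL

7.4 mL + 3.93 mL = 11.33 mL; the sum is limited to 1 decimal place (3 s.f.).
Carrying full precision, 11.33 × 3.8 = 43.054 mL; 3.8 has 2 s.f., so the result keeps min(3, 2) = 2 s.f.
Rounded to 2 significant figures: 43 mL.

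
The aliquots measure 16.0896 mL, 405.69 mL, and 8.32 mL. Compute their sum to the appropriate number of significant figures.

16.0896 mL + 405.69 mL + 8.32 mL = 430.0996 mL.
Addition/subtraction keeps the fewest decimal places: 16.0896 → 4 decimal places, 405.69 → 2 decimal places, 8.32 → 2 decimal places; limit is 2.
Rounded to 2 decimal places: 430.10 mL.

430.10 mL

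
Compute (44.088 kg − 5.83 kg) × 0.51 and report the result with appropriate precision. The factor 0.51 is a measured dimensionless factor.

2.0 × 10¹ kg

44.088 kg − 5.83 kg = 38.258 kg; the difference is limited to 2 decimal places (4 s.f.).
Carrying full precision, 38.258 × 0.51 = 19.51158 kg; 0.51 has 2 s.f., so the result keeps min(4, 2) = 2 s.f.
Rounded to 2 significant figures: 2.0 × 10¹ kg.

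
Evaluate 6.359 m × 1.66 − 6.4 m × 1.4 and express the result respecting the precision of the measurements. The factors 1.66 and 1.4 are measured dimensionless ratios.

6.359 × 1.66 = 10.55594 → 10.6 m (3 s.f., last digit at the 10^-1 place).
6.4 × 1.4 = 8.96 → 9.0 m (2 s.f., last digit at the 10^-1 place).
Difference: 1.59594 m; keep the coarser place, 10^-1.
Result: 1.6 m.

1.6 m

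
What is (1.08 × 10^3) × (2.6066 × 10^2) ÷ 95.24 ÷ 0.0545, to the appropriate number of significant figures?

5.42 × 10^4

(1.08 × 10^3) × (2.6066 × 10^2) ÷ 95.24 ÷ 0.0545 = 54235.3263026…
Multiplication/division keeps the fewest significant figures: 1.08 × 10^3 → 3 s.f., 2.6066 × 10^2 → 5 s.f., 95.24 → 4 s.f., 0.0545 → 3 s.f.; limit is 3.
Rounded to 3 significant figures: 5.42 × 10^4.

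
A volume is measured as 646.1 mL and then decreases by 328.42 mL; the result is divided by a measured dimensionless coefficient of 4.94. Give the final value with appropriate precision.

646.1 mL − 328.42 mL = 317.68 mL; the difference is limited to 1 decimal place (4 s.f.).
Carrying full precision, 317.68 ÷ 4.94 = 64.3076923077… mL; 4.94 has 3 s.f., so the result keeps min(4, 3) = 3 s.f.
Rounded to 3 significant figures: 64.3 mL.

64.3 mL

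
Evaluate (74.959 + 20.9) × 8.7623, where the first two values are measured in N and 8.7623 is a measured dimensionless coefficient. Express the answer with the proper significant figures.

840. N

74.959 N + 20.9 N = 95.859 N; the sum is limited to 1 decimal place (3 s.f.).
Carrying full precision, 95.859 × 8.7623 = 839.9453157 N; 8.7623 has 5 s.f., so the result keeps min(3, 5) = 3 s.f.
Rounded to 3 significant figures: 840. N.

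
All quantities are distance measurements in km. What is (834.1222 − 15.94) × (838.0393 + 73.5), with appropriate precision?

834.1222 − 15.94 = 818.1822, limited to 2 d.p. → 5 s.f.; 838.0393 + 73.5 = 911.5393, limited to 1 d.p. → 4 s.f.
Carrying full precision, 818.1822 × 911.5393 = 745805.22986…; keep min(5, 4) = 4 s.f.
Rounded to 4 significant figures: 7.458 × 10^5 km².

7.458 × 10^5 km²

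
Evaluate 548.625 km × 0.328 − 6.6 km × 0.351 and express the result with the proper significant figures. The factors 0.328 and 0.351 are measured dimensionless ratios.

178 km

548.625 × 0.328 = 179.949 → 1.80 × 10^2 km (3 s.f., last digit at the 10^0 place).
6.6 × 0.351 = 2.3166 → 2.3 km (2 s.f., last digit at the 10^-1 place).
Difference: 177.6324 km; keep the coarser place, 10^0.
Result: 178 km.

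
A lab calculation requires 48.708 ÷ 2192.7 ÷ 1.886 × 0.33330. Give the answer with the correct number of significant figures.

48.708 ÷ 2192.7 ÷ 1.886 × 0.33330 = 0.00392567828823…
Multiplication/division keeps the fewest significant figures: 48.708 → 5 s.f., 2192.7 → 5 s.f., 1.886 → 4 s.f., 0.33330 → 5 s.f.; limit is 4.
Rounded to 4 significant figures: 0.003926.

0.003926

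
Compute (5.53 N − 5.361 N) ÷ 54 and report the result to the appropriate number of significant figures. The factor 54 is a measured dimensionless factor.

5.53 N − 5.361 N = 0.169 N; the difference is limited to 2 decimal places (2 s.f.).
Carrying full precision, 0.169 ÷ 54 = 0.00312962962963… N; 54 has 2 s.f., so the result keeps min(2, 2) = 2 s.f.
Rounded to 2 significant figures: 0.0031 N.

0.0031 N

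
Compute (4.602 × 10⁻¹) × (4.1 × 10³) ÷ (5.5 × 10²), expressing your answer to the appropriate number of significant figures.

3.4

(4.602 × 10⁻¹) × (4.1 × 10³) ÷ (5.5 × 10²) = 3.43058181818…
Multiplication/division keeps the fewest significant figures: 4.602 × 10⁻¹ → 4 s.f., 4.1 × 10³ → 2 s.f., 5.5 × 10² → 2 s.f.; limit is 2.
Rounded to 2 significant figures: 3.4.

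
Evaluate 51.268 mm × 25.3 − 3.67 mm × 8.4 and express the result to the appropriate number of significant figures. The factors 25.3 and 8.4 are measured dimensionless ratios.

1.27 × 10^3 mm

51.268 × 25.3 = 1297.0804 → 1.30 × 10^3 mm (3 s.f., last digit at the 10^1 place).
3.67 × 8.4 = 30.828 → 31 mm (2 s.f., last digit at the 10^0 place).
Difference: 1266.2524 mm; keep the coarser place, 10^1.
Result: 1.27 × 10^3 mm.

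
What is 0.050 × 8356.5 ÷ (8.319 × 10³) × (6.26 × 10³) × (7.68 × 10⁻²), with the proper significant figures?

0.050 × 8356.5 ÷ (8.319 × 10³) × (6.26 × 10³) × (7.68 × 10⁻²) = 24.1467591778…
Multiplication/division keeps the fewest significant figures: 0.050 → 2 s.f., 8356.5 → 5 s.f., 8.319 × 10³ → 4 s.f., 6.26 × 10³ → 3 s.f., 7.68 × 10⁻² → 3 s.f.; limit is 2.
Rounded to 2 significant figures: 24.

24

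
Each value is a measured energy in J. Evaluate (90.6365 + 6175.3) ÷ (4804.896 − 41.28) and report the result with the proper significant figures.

1.3154

90.6365 + 6175.3 = 6265.9365, limited to 1 d.p. → 5 s.f.; 4804.896 − 41.28 = 4763.616, limited to 2 d.p. → 6 s.f.
Carrying full precision, 6265.9365 ÷ 4763.616 = 1.31537397221…; keep min(5, 6) = 5 s.f.
Rounded to 5 significant figures: 1.3154.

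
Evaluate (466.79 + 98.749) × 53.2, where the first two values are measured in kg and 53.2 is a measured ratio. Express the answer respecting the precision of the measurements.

3.01 × 10^4 kg

466.79 kg + 98.749 kg = 565.539 kg; the sum is limited to 2 decimal places (5 s.f.).
Carrying full precision, 565.539 × 53.2 = 30086.6748 kg; 53.2 has 3 s.f., so the result keeps min(5, 3) = 3 s.f.
Rounded to 3 significant figures: 3.01 × 10^4 kg.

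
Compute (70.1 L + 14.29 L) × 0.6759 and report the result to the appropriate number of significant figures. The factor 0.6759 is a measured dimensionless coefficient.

57.0 L

70.1 L + 14.29 L = 84.39 L; the sum is limited to 1 decimal place (3 s.f.).
Carrying full precision, 84.39 × 0.6759 = 57.039201 L; 0.6759 has 4 s.f., so the result keeps min(3, 4) = 3 s.f.
Rounded to 3 significant figures: 57.0 L.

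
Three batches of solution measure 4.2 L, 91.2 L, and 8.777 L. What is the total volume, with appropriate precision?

4.2 L + 91.2 L + 8.777 L = 104.177 L.
Addition/subtraction keeps the fewest decimal places: 4.2 → 1 decimal place, 91.2 → 1 decimal place, 8.777 → 3 decimal places; limit is 1.
Rounded to 1 decimal place: 104.2 L.

104.2 L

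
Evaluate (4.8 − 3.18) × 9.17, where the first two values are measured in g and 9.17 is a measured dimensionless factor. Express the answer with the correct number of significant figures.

4.8 g − 3.18 g = 1.62 g; the difference is limited to 1 decimal place (2 s.f.).
Carrying full precision, 1.62 × 9.17 = 14.8554 g; 9.17 has 3 s.f., so the result keeps min(2, 3) = 2 s.f.
Rounded to 2 significant figures: 15 g.

15 g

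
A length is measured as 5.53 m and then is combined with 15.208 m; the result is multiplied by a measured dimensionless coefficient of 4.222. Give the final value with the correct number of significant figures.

87.56 m

5.53 m + 15.208 m = 20.738 m; the sum is limited to 2 decimal places (4 s.f.).
Carrying full precision, 20.738 × 4.222 = 87.555836 m; 4.222 has 4 s.f., so the result keeps min(4, 4) = 4 s.f.
Rounded to 4 significant figures: 87.56 m.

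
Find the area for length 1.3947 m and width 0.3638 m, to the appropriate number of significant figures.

0.5074 m²

area = 1.3947 m × 0.3638 m = 0.50739186 m².
1.3947 has 5 significant figures; 0.3638 has 4.
Division/multiplication keeps the fewest: 4 significant figures.
Rounded: 0.5074 m².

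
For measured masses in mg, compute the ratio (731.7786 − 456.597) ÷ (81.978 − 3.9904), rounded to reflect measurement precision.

731.7786 − 456.597 = 275.1816, limited to 3 d.p. → 6 s.f.; 81.978 − 3.9904 = 77.9876, limited to 3 d.p. → 5 s.f.
Carrying full precision, 275.1816 ÷ 77.9876 = 3.52853017659…; keep min(6, 5) = 5 s.f.
Rounded to 5 significant figures: 3.5285.

3.5285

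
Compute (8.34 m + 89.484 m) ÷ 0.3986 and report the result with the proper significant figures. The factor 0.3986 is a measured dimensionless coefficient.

245.4 m

8.34 m + 89.484 m = 97.824 m; the sum is limited to 2 decimal places (4 s.f.).
Carrying full precision, 97.824 ÷ 0.3986 = 245.418966382… m; 0.3986 has 4 s.f., so the result keeps min(4, 4) = 4 s.f.
Rounded to 4 significant figures: 245.4 m.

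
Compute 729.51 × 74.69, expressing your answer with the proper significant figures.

5.449 × 10⁴

729.51 × 74.69 = 54487.1019
Multiplication/division keeps the fewest significant figures: 729.51 → 5 s.f., 74.69 → 4 s.f.; limit is 4.
Rounded to 4 significant figures: 5.449 × 10⁴.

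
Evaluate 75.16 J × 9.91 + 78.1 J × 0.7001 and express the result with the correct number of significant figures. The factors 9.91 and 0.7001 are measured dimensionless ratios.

75.16 × 9.91 = 744.8356 → 745 J (3 s.f., last digit at the 10^0 place).
78.1 × 0.7001 = 54.67781 → 54.7 J (3 s.f., last digit at the 10^-1 place).
Sum: 799.51341 J; keep the coarser place, 10^0.
Result: 800. J.

800. J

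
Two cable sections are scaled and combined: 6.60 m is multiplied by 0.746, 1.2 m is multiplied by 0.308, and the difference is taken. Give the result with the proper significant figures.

4.55 m

6.60 × 0.746 = 4.9236 → 4.92 m (3 s.f., last digit at the 10^-2 place).
1.2 × 0.308 = 0.3696 → 0.37 m (2 s.f., last digit at the 10^-2 place).
Difference: 4.554 m; keep the coarser place, 10^-2.
Result: 4.55 m.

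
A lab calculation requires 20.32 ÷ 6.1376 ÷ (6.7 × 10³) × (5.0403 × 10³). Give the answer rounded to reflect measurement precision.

20.32 ÷ 6.1376 ÷ (6.7 × 10³) × (5.0403 × 10³) = 2.49061561328…
Multiplication/division keeps the fewest significant figures: 20.32 → 4 s.f., 6.1376 → 5 s.f., 6.7 × 10³ → 2 s.f., 5.0403 × 10³ → 5 s.f.; limit is 2.
Rounded to 2 significant figures: 2.5.

2.5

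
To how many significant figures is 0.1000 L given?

4

0.1000: leading zeros are not significant; trailing zeros after a decimal point are significant.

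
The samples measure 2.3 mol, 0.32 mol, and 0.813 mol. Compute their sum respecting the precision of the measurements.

3.4 mol

2.3 mol + 0.32 mol + 0.813 mol = 3.433 mol.
Addition/subtraction keeps the fewest decimal places: 2.3 → 1 decimal place, 0.32 → 2 decimal places, 0.813 → 3 decimal places; limit is 1.
Rounded to 1 decimal place: 3.4 mol.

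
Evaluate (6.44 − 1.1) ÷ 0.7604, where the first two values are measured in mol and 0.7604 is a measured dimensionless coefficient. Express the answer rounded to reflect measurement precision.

6.44 mol − 1.1 mol = 5.34 mol; the difference is limited to 1 decimal place (2 s.f.).
Carrying full precision, 5.34 ÷ 0.7604 = 7.02261967386… mol; 0.7604 has 4 s.f., so the result keeps min(2, 4) = 2 s.f.
Rounded to 2 significant figures: 7.0 mol.

7.0 mol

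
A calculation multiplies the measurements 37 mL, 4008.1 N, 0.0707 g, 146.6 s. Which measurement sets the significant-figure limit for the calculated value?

37 mL

37 mL → 2 s.f.; 4008.1 N → 5 s.f.; 0.0707 g → 3 s.f.; 146.6 s → 4 s.f.
The fewest is 2 significant figures, from 37 mL.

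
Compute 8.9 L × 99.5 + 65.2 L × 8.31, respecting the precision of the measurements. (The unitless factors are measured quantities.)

1.43 × 10³ L

8.9 × 99.5 = 885.55 → 8.9 × 10² L (2 s.f., last digit at the 10^1 place).
65.2 × 8.31 = 541.812 → 542 L (3 s.f., last digit at the 10^0 place).
Sum: 1427.362 L; keep the coarser place, 10^1.
Result: 1.43 × 10³ L.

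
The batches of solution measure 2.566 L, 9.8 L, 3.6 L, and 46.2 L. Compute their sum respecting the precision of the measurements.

2.566 L + 9.8 L + 3.6 L + 46.2 L = 62.166 L.
Addition/subtraction keeps the fewest decimal places: 2.566 → 3 decimal places, 9.8 → 1 decimal place, 3.6 → 1 decimal place, 46.2 → 1 decimal place; limit is 1.
Rounded to 1 decimal place: 62.2 L.

62.2 L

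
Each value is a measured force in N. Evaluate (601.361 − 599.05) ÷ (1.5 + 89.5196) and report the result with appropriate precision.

0.0254

601.361 − 599.05 = 2.311, limited to 2 d.p. → 3 s.f.; 1.5 + 89.5196 = 91.0196, limited to 1 d.p. → 3 s.f.
Carrying full precision, 2.311 ÷ 91.0196 = 0.025390135751…; keep min(3, 3) = 3 s.f.
Rounded to 3 significant figures: 0.0254.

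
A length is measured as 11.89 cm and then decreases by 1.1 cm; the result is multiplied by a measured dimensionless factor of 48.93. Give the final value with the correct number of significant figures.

11.89 cm − 1.1 cm = 10.79 cm; the difference is limited to 1 decimal place (3 s.f.).
Carrying full precision, 10.79 × 48.93 = 527.9547 cm; 48.93 has 4 s.f., so the result keeps min(3, 4) = 3 s.f.
Rounded to 3 significant figures: 5.28 × 10^2 cm.

5.28 × 10^2 cm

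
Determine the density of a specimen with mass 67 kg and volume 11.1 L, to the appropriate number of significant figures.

density = 67 kg ÷ 11.1 L = 6.03603603604… kg/L.
67 has 2 significant figures; 11.1 has 3.
Division/multiplication keeps the fewest: 2 significant figures.
Rounded: 6.0 kg/L.

6.0 kg/L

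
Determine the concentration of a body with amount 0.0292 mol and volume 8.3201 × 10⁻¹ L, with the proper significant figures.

0.0351 mol/L

concentration = 0.0292 mol ÷ 8.3201 × 10⁻¹ L = 0.0350957320225… mol/L.
0.0292 has 3 significant figures; 8.3201 × 10⁻¹ has 5.
Division/multiplication keeps the fewest: 3 significant figures.
Rounded: 0.0351 mol/L.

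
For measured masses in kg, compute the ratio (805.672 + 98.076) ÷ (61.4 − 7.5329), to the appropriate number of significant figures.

16.8

805.672 + 98.076 = 903.748, limited to 3 d.p. → 6 s.f.; 61.4 − 7.5329 = 53.8671, limited to 1 d.p. → 3 s.f.
Carrying full precision, 903.748 ÷ 53.8671 = 16.7773650336…; keep min(6, 3) = 3 s.f.
Rounded to 3 significant figures: 16.8.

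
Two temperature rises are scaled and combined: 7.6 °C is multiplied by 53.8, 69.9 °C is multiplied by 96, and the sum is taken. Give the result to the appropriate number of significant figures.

7.6 × 53.8 = 408.88 → 4.1 × 10^2 °C (2 s.f., last digit at the 10^1 place).
69.9 × 96 = 6710.4 → 6.7 × 10^3 °C (2 s.f., last digit at the 10^2 place).
Sum: 7119.28 °C; keep the coarser place, 10^2.
Result: 7.1 × 10^3 °C.

7.1 × 10^3 °C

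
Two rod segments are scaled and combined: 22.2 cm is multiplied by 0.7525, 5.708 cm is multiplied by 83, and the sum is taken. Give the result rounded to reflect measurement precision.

22.2 × 0.7525 = 16.7055 → 16.7 cm (3 s.f., last digit at the 10^-1 place).
5.708 × 83 = 473.764 → 4.7 × 10^2 cm (2 s.f., last digit at the 10^1 place).
Sum: 490.4695 cm; keep the coarser place, 10^1.
Result: 4.9 × 10^2 cm.

4.9 × 10^2 cm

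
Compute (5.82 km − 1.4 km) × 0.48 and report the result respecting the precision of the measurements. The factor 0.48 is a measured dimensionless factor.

2.1 km

5.82 km − 1.4 km = 4.42 km; the difference is limited to 1 decimal place (2 s.f.).
Carrying full precision, 4.42 × 0.48 = 2.1216 km; 0.48 has 2 s.f., so the result keeps min(2, 2) = 2 s.f.
Rounded to 2 significant figures: 2.1 km.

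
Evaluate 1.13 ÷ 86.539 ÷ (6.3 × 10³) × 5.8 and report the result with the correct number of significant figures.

1.13 ÷ 86.539 ÷ (6.3 × 10³) × 5.8 = 0.0000120213714085…
Multiplication/division keeps the fewest significant figures: 1.13 → 3 s.f., 86.539 → 5 s.f., 6.3 × 10³ → 2 s.f., 5.8 → 2 s.f.; limit is 2.
Rounded to 2 significant figures: 1.2 × 10⁻⁵.

1.2 × 10⁻⁵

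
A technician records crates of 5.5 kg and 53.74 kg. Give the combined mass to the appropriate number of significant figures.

5.5 kg + 53.74 kg = 59.24 kg.
Addition/subtraction keeps the fewest decimal places: 5.5 → 1 decimal place, 53.74 → 2 decimal places; limit is 1.
Rounded to 1 decimal place: 59.2 kg.

59.2 kg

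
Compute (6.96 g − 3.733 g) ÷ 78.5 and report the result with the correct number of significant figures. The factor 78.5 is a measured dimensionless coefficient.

4.11 × 10⁻² g

6.96 g − 3.733 g = 3.227 g; the difference is limited to 2 decimal places (3 s.f.).
Carrying full precision, 3.227 ÷ 78.5 = 0.0411082802548… g; 78.5 has 3 s.f., so the result keeps min(3, 3) = 3 s.f.
Rounded to 3 significant figures: 4.11 × 10⁻² g.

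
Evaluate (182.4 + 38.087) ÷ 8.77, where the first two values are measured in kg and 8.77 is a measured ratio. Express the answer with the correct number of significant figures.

182.4 kg + 38.087 kg = 220.487 kg; the sum is limited to 1 decimal place (4 s.f.).
Carrying full precision, 220.487 ÷ 8.77 = 25.1410490308… kg; 8.77 has 3 s.f., so the result keeps min(4, 3) = 3 s.f.
Rounded to 3 significant figures: 25.1 kg.

25.1 kg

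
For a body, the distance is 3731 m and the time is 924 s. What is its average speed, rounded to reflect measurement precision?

average speed = 3731 m ÷ 924 s = 4.03787878788… m/s.
3731 has 4 significant figures; 924 has 3.
Division/multiplication keeps the fewest: 3 significant figures.
Rounded: 4.04 m/s.

4.04 m/s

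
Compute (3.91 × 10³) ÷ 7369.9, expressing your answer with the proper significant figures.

5.31 × 10⁻¹

(3.91 × 10³) ÷ 7369.9 = 0.530536370914…
Multiplication/division keeps the fewest significant figures: 3.91 × 10³ → 3 s.f., 7369.9 → 5 s.f.; limit is 3.
Rounded to 3 significant figures: 5.31 × 10⁻¹.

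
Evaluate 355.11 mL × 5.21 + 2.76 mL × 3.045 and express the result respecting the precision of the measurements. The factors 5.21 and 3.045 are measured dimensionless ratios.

1.86 × 10^3 mL

355.11 × 5.21 = 1850.1231 → 1.85 × 10^3 mL (3 s.f., last digit at the 10^1 place).
2.76 × 3.045 = 8.4042 → 8.40 mL (3 s.f., last digit at the 10^-2 place).
Sum: 1858.5273 mL; keep the coarser place, 10^1.
Result: 1.86 × 10^3 mL.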